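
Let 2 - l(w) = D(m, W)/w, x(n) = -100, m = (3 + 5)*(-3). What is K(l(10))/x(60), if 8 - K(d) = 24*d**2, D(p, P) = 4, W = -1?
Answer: 334/625 ≈ 0.53440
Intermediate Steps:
m = -24 (m = 8*(-3) = -24)
l(w) = 2 - 4/w
K(d) = 8 - 24*d**2
K(l(10))/x(60) = (8 - 24*(2 - 4/10)**2)/(-100) = (8 - 24*(2 - 4*1/10)**2)*(-1/100) = (8 - 24*(2 - 2/5)**2)*(-1/100) = (8 - 24*(8/5)**2)*(-1/100) = (8 - 24*64/25)*(-1/100) = (8 - 1536/25)*(-1/100) = -1336/25*(-1/100) = 334/625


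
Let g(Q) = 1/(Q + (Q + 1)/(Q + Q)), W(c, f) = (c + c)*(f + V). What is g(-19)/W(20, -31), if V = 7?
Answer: 19/337920 ≈ 5.6226e-5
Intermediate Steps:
W(c, f) = 2*c*(7 + f) (W(c, f) = (c + c)*(f + 7) = (2*c)*(7 + f) = 2*c*(7 + f))
g(Q) = 1/(Q + (1 + Q)/(2*Q)) (g(Q) = 1/(Q + (1 + Q)/((2*Q))) = 1/(Q + (1 + Q)*(1/(2*Q))) = 1/(Q + (1 + Q)/(2*Q)))
g(-19)/W(20, -31) = (2*(-19)/(1 - 19 + 2*(-19)**2))/((2*20*(7 - 31))) = (2*(-19)/(1 - 19 + 2*361))/((2*20*(-24))) = (2*(-19)/(1 - 19 + 722))/(-960) = (2*(-19)/704)*(-1/960) = (2*(-19)*(1/704))*(-1/960) = -19/352*(-1/960) = 19/337920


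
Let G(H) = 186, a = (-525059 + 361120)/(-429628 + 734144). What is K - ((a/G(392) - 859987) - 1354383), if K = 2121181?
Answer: 245565504750715/56639976 ≈ 4.3356e+6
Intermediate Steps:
a = -163939/304516 ≈ -0.53836
K - ((a/G(392) - 859987) - 1354383) = 2121181 - ((-163939/304516/186 - 859987) - 1354383) = 2121181 - ((-163939/304516*1/186 - 859987) - 1354383) = 2121181 - ((-163939/56639976 - 859987) - 1354383) = 2121181 - (-48709643204251/56639976 - 1354383) = 2121181 - 1*(-125421863819059/56639976) = 2121181 + 125421863819059/56639976 = 245565504750715/56639976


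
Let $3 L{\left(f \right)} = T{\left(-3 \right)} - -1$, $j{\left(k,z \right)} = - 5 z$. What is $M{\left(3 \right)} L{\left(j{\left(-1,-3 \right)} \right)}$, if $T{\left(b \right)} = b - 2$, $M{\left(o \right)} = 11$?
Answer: $- \frac{44}{3} \approx -14.667$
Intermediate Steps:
$T{\left(b \right)} = -2 + b$
$L{\left(f \right)} = - \frac{4}{3}$ ($L{\left(f \right)} = \frac{\left(-2 - 3\right) - -1}{3} = \frac{-5 + 1}{3} = \frac{1}{3} \left(-4\right) = - \frac{4}{3}$)
$M{\left(3 \right)} L{\left(j{\left(-1,-3 \right)} \right)} = 11 \left(- \frac{4}{3}\right) = - \frac{44}{3}$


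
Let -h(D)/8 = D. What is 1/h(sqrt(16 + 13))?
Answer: -sqrt(29)/232 ≈ -0.023212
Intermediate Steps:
h(D) = -8*D
1/h(sqrt(16 + 13)) = 1/(-8*sqrt(16 + 13)) = 1/(-8*sqrt(29)) = -sqrt(29)/232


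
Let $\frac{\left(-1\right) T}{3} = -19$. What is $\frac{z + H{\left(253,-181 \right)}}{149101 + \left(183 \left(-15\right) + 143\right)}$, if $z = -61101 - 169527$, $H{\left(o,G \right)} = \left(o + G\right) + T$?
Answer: $- \frac{76833}{48833} \approx -1.5734$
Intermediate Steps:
$T = 57$ ($T = \left(-3\right) \left(-19\right) = 57$)
$H{\left(o,G \right)} = 57 + G + o$ ($H{\left(o,G \right)} = \left(o + G\right) + 57 = \left(G + o\right) + 57 = 57 + G + o$)
$z = -230628$
$\frac{z + H{\left(253,-181 \right)}}{149101 + \left(183 \left(-15\right) + 143\right)} = \frac{-230628 + \left(57 - 181 + 253\right)}{149101 + \left(183 \left(-15\right) + 143\right)} = \frac{-230628 + 129}{149101 + \left(-2745 + 143\right)} = - \frac{230499}{149101 - 2602} = - \frac{230499}{146499} = \left(-230499\right) \frac{1}{146499} = - \frac{76833}{48833}$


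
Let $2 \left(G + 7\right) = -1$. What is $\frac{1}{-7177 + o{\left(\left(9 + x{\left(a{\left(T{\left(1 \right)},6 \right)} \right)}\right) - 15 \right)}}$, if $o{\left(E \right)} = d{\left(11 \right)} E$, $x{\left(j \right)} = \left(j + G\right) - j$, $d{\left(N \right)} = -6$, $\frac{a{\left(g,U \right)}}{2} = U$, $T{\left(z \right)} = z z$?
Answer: $- \frac{1}{7096} \approx -0.00014092$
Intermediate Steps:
$G = - \frac{15}{2}$ ($G = -7 + \frac{1}{2} \left(-1\right) = -7 - \frac{1}{2} = - \frac{15}{2} \approx -7.5$)
$T{\left(z \right)} = z^{2}$
$a{\left(g,U \right)} = 2 U$
$x{\left(j \right)} = - \frac{15}{2}$ ($x{\left(j \right)} = \left(j - \frac{15}{2}\right) - j = \left(- \frac{15}{2} + j\right) - j = - \frac{15}{2}$)
$o{\left(E \right)} = - 6 E$
$\frac{1}{-7177 + o{\left(\left(9 + x{\left(a{\left(T{\left(1 \right)},6 \right)} \right)}\right) - 15 \right)}} = \frac{1}{-7177 - 6 \left(\left(9 - \frac{15}{2}\right) - 15\right)} = \frac{1}{-7177 - 6 \left(\frac{3}{2} - 15\right)} = \frac{1}{-7177 - -81} = \frac{1}{-7177 + 81} = \frac{1}{-7096} = - \frac{1}{7096}$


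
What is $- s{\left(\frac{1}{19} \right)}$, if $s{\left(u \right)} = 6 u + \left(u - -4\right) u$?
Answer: $- \frac{191}{361} \approx -0.52909$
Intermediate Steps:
$s{\left(u \right)} = 6 u + u \left(4 + u\right)$ ($s{\left(u \right)} = 6 u + \left(u + 4\right) u = 6 u + \left(4 + u\right) u = 6 u + u \left(4 + u\right)$)
$- s{\left(\frac{1}{19} \right)} = - \frac{10 + \frac{1}{19}}{19} = - \frac{191}{19 \cdot 19} = \left(-1\right) \frac{191}{361} = - \frac{191}{361}$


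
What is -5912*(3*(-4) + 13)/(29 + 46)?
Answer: -5912/75 ≈ -78.827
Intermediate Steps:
-5912*(3*(-4) + 13)/(29 + 46) = -5912*(-12 + 13)/75 = -5912/75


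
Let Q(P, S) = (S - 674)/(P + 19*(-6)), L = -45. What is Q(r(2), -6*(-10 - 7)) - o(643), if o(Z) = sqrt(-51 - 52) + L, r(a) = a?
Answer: 1403/28 - I*sqrt(103) ≈ 50.107 - 10.149*I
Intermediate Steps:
Q(P, S) = (-674 + S)/(-114 + P) (Q(P, S) = (-674 + S)/(P - 114) = (-674 + S)/(-114 + P))
o(Z) = -45 + I*sqrt(103) (o(Z) = sqrt(-51 - 52) - 45 = sqrt(-103) - 45 = I*sqrt(103) - 45 = -45 + I*sqrt(103))
Q(r(2), -6*(-10 - 7)) - o(643) = (-674 - 6*(-10 - 7))/(-114 + 2) - (-45 + I*sqrt(103)) = (-674 - 6*(-17))/(-112) + (45 - I*sqrt(103)) = -(-674 + 102)/112 + (45 - I*sqrt(103)) = -1/112*(-572) + (45 - I*sqrt(103)) = 143/28 + (45 - I*sqrt(103)) = 1403/28 - I*sqrt(103)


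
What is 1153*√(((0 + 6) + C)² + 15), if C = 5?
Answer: 2306*√34 ≈ 13446.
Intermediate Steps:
1153*√(((0 + 6) + C)² + 15) = 1153*√(((0 + 6) + 5)² + 15) = 1153*√((6 + 5)² + 15) = 1153*√(11² + 15) = 1153*√(121 + 15) = 1153*√136 = 1153*(2*√34) = 2306*√34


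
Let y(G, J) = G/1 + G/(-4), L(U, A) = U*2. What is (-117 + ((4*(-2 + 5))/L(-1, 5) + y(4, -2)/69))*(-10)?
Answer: 28280/23 ≈ 1229.6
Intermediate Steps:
L(U, A) = 2*U
y(G, J) = 3*G/4 (y(G, J) = G*1 + G*(-¼) = G - G/4 = 3*G/4)
(-117 + ((4*(-2 + 5))/L(-1, 5) + y(4, -2)/69))*(-10) = (-117 + ((4*(-2 + 5))/((2*(-1))) + ((¾)*4)/69))*(-10) = (-117 + ((4*3)/(-2) + 3*(1/69)))*(-10) = (-117 + (12*(-½) + 1/23))*(-10) = (-117 + (-6 + 1/23))*(-10) = (-117 - 137/23)*(-10) = -2828/23*(-10) = 28280/23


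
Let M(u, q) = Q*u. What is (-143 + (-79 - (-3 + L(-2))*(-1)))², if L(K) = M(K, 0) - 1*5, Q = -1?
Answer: 51984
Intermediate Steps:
M(u, q) = -u
L(K) = -5 - K (L(K) = -K - 1*5 = -K - 5 = -5 - K)
(-143 + (-79 - (-3 + L(-2))*(-1)))² = (-143 + (-79 - (-3 + (-5 - 1*(-2)))*(-1)))² = (-143 + (-79 - (-3 + (-5 + 2))*(-1)))² = (-143 + (-79 - (-3 - 3)*(-1)))² = (-143 + (-79 - (-6)*(-1)))² = (-143 + (-79 - 1*6))² = (-143 + (-79 - 6))² = (-143 - 85)² = (-228)² = 51984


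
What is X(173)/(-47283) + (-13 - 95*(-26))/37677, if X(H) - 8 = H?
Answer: 36451598/593827197 ≈ 0.061384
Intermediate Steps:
X(H) = 8 + H
X(173)/(-47283) + (-13 - 95*(-26))/37677 = (8 + 173)/(-47283) + (-13 - 95*(-26))/37677 = 181*(-1/47283) + (-13 + 2470)*(1/37677) = -181/47283 + 2457*(1/37677) = -181/47283 + 819/12559 = 36451598/593827197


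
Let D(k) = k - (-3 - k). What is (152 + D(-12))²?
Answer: 17161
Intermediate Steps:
D(k) = 3 + 2*k (D(k) = k + (3 + k) = 3 + 2*k)
(152 + D(-12))² = (152 + (3 + 2*(-12)))² = (152 + (3 - 24))² = (152 - 21)² = 131² = 17161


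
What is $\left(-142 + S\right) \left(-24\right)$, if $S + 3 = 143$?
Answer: $48$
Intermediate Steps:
$S = 140$ ($S = -3 + 143 = 140$)
$\left(-142 + S\right) \left(-24\right) = \left(-142 + 140\right) \left(-24\right) = \left(-2\right) \left(-24\right) = 48$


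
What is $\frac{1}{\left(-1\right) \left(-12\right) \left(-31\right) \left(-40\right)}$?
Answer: $\frac{1}{14880} \approx 6.7204 \cdot 10^{-5}$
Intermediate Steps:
$\frac{1}{\left(-1\right) \left(-12\right) \left(-31\right) \left(-40\right)} = \frac{1}{12 \left(-31\right) \left(-40\right)} = \frac{1}{\left(-372\right) \left(-40\right)} = \frac{1}{14880}$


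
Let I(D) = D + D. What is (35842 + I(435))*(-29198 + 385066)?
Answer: 13064626016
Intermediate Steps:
I(D) = 2*D
(35842 + I(435))*(-29198 + 385066) = (35842 + 2*435)*(-29198 + 385066) = (35842 + 870)*355868 = 36712*355868 = 13064626016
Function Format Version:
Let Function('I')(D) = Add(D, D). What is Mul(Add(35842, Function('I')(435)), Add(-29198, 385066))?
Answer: 13064626016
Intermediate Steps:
Function('I')(D) = Mul(2, D)
Mul(Add(35842, Function('I')(435)), Add(-29198, 385066)) = Mul(Add(35842, Mul(2, 435)), Add(-29198, 385066)) = Mul(Add(35842, 870), 355868) = Mul(36712, 355868) = 13064626016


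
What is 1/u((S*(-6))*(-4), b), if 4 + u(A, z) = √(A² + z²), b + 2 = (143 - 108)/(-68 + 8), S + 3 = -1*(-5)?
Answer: 576/330433 + 12*√332737/330433 ≈ 0.022691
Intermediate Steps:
S = 2 (S = -3 - 1*(-5) = -3 + 5 = 2)
b = -31/12 (b = -2 + (143 - 108)/(-68 + 8) = -2 + 35/(-60) = -2 + 35*(-1/60) = -2 - 7/12 = -31/12 ≈ -2.5833)
u(A, z) = -4 + √(A² + z²)
1/u((S*(-6))*(-4), b) = 1/(-4 + √(((2*(-6))*(-4))² + (-31/12)²)) = 1/(-4 + √((-12*(-4))² + 961/144)) = 1/(-4 + √(48² + 961/144)) = 1/(-4 + √(2304 + 961/144)) = 1/(-4 + √(332737/144)) = 1/(-4 + √332737/12)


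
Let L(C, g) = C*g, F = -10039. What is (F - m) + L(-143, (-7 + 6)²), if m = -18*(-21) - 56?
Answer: -10504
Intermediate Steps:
m = 322 (m = 378 - 56 = 322)
(F - m) + L(-143, (-7 + 6)²) = (-10039 - 1*322) - 143*(-7 + 6)² = (-10039 - 322) - 143*(-1)² = -10361 - 143*1 = -10361 - 143 = -10504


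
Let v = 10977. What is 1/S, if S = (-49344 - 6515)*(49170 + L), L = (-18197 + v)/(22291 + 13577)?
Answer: -8967/24628545072515 ≈ -3.6409e-10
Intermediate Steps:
L = -1805/8967 (L = (-18197 + 10977)/(22291 + 13577) = -7220/35868 = -7220*1/35868 = -1805/8967 ≈ -0.20129)
S = -24628545072515/8967 (S = (-49344 - 6515)*(49170 - 1805/8967) = -55859*440905585/8967 = -24628545072515/8967 ≈ -2.7466e+9)
1/S = 1/(-24628545072515/8967) = -8967/24628545072515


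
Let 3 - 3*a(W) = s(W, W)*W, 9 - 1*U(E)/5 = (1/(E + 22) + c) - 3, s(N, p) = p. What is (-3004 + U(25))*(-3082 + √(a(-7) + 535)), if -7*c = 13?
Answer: 2975843592/329 - 321852*√4677/329 ≈ 8.9782e+6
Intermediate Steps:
c = -13/7 (c = -⅐*13 = -13/7 ≈ -1.8571)
U(E) = 485/7 - 5/(22 + E) (U(E) = 45 - 5*((1/(E + 22) - 13/7) - 3) = 45 - 5*((1/(22 + E) - 13/7) - 3) = 45 - 5*((-13/7 + 1/(22 + E)) - 3) = 45 - 5*(-34/7 + 1/(22 + E)) = 45 + (170/7 - 5/(22 + E)) = 485/7 - 5/(22 + E))
a(W) = 1 - W²/3 (a(W) = 1 - W*W/3 = 1 - W²/3)
(-3004 + U(25))*(-3082 + √(a(-7) + 535)) = (-3004 + 5*(2127 + 97*25)/(7*(22 + 25)))*(-3082 + √((1 - ⅓*(-7)²) + 535)) = (-3004 + (5/7)*(2127 + 2425)/47)*(-3082 + √((1 - ⅓*49) + 535)) = (-3004 + (5/7)*(1/47)*4552)*(-3082 + √((1 - 49/3) + 535)) = (-3004 + 22760/329)*(-3082 + √(-46/3 + 535)) = -965556*(-3082 + √(1559/3))/329 = -965556*(-3082 + √4677/3)/329 = 2975843592/329 - 321852*√4677/329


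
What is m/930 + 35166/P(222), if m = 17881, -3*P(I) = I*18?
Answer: -41143/5735 ≈ -7.1740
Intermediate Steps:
P(I) = -6*I (P(I) = -I*18/3 = -6*I)
m/930 + 35166/P(222) = 17881/930 + 35166/((-6*222)) = 17881*(1/930) + 35166/(-1332) = 17881/930 + 35166*(-1/1332) = 17881/930 - 5861/222 = -41143/5735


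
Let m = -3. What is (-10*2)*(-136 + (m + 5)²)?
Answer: 2640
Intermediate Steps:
(-10*2)*(-136 + (m + 5)²) = (-10*2)*(-136 + (-3 + 5)²) = -20*(-136 + 2²) = -20*(-136 + 4) = -20*(-132) = 2640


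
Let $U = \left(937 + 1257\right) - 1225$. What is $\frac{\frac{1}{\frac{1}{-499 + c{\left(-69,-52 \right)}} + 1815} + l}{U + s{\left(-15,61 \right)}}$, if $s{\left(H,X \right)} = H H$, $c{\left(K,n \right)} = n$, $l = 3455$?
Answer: $\frac{1151740557}{398025472} \approx 2.8936$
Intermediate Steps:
$s{\left(H,X \right)} = H^{2}$
$U = 969$ ($U = 2194 - 1225 = 969$)
$\frac{\frac{1}{\frac{1}{-499 + c{\left(-69,-52 \right)}} + 1815} + l}{U + s{\left(-15,61 \right)}} = \frac{\frac{1}{\frac{1}{-499 - 52} + 1815} + 3455}{969 + \left(-15\right)^{2}} = \frac{\frac{1}{\frac{1}{-551} + 1815} + 3455}{969 + 225} = \frac{\frac{1}{- \frac{1}{551} + 1815} + 3455}{1194} = \left(\frac{1}{\frac{1000064}{551}} + 3455\right) \frac{1}{1194} = \left(\frac{551}{1000064} + 3455\right) \frac{1}{1194} = \frac{3455221671}{1000064} \cdot \frac{1}{1194} = \frac{1151740557}{398025472}$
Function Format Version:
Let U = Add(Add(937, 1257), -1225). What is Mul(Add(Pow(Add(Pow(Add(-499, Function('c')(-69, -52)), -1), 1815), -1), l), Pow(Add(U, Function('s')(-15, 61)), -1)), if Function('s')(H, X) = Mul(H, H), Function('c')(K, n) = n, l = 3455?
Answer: Rational(1151740557, 398025472) ≈ 2.8936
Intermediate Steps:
Function('s')(H, X) = Pow(H, 2)
U = 969 (U = Add(2194, -1225) = 969)
Mul(Add(Pow(Add(Pow(Add(-499, Function('c')(-69, -52)), -1), 1815), -1), l), Pow(Add(U, Function('s')(-15, 61)), -1)) = Mul(Add(Pow(Add(Pow(Add(-499, -52), -1), 1815), -1), 3455), Pow(Add(969, Pow(-15, 2)), -1)) = Mul(Add(Pow(Add(Pow(-551, -1), 1815), -1), 3455), Pow(Add(969, 225), -1)) = Mul(Add(Pow(Add(Rational(-1, 551), 1815), -1), 3455), Pow(1194, -1)) = Mul(Add(Pow(Rational(1000064, 551), -1), 3455), Rational(1, 1194)) = Mul(Add(Rational(551, 1000064), 3455), Rational(1, 1194)) = Mul(Rational(3455221671, 1000064), Rational(1, 1194)) = Rational(1151740557, 398025472)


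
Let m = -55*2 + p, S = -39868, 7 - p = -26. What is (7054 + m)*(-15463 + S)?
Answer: -386044387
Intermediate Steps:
p = 33 (p = 7 - 1*(-26) = 7 + 26 = 33)
m = -77 (m = -55*2 + 33 = -110 + 33 = -77)
(7054 + m)*(-15463 + S) = (7054 - 77)*(-15463 - 39868) = 6977*(-55331) = -386044387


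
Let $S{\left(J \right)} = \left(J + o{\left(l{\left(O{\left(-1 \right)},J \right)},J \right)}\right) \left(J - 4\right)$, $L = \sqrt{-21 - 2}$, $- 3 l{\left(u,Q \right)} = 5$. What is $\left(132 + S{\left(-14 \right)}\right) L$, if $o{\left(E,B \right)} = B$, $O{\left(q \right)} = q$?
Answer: $636 i \sqrt{23} \approx 3050.1 i$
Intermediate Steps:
$l{\left(u,Q \right)} = - \frac{5}{3}$ ($l{\left(u,Q \right)} = \left(- \frac{1}{3}\right) 5 = - \frac{5}{3}$)
$L = i \sqrt{23}$ ($L = \sqrt{-21 - 2} = \sqrt{-23} = i \sqrt{23} \approx 4.7958 i$)
$S{\left(J \right)} = 2 J \left(-4 + J\right)$ ($S{\left(J \right)} = \left(J + J\right) \left(J - 4\right) = 2 J \left(-4 + J\right)$)
$\left(132 + S{\left(-14 \right)}\right) L = \left(132 + 2 \left(-14\right) \left(-4 - 14\right)\right) i \sqrt{23} = \left(132 + 2 \left(-14\right) \left(-18\right)\right) i \sqrt{23} = \left(132 + 504\right) i \sqrt{23} = 636 i \sqrt{23}$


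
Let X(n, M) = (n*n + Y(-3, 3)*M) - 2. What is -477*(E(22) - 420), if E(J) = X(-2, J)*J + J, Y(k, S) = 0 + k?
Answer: 861462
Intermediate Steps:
Y(k, S) = k
X(n, M) = -2 + n² - 3*M (X(n, M) = (n*n - 3*M) - 2 = (n² - 3*M) - 2 = -2 + n² - 3*M)
E(J) = J + J*(2 - 3*J) (E(J) = (-2 + (-2)² - 3*J)*J + J = (-2 + 4 - 3*J)*J + J = (2 - 3*J)*J + J = J*(2 - 3*J) + J = J + J*(2 - 3*J))
-477*(E(22) - 420) = -477*(3*22*(1 - 1*22) - 420) = -477*(3*22*(1 - 22) - 420) = -477*(3*22*(-21) - 420) = -477*(-1386 - 420) = -477*(-1806) = 861462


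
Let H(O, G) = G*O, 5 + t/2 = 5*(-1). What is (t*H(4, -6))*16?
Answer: 7680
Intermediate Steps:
t = -20 (t = -10 + 2*(5*(-1)) = -10 + 2*(-5) = -10 - 10 = -20)
(t*H(4, -6))*16 = -(-120)*4*16 = -20*(-24)*16 = 480*16 = 7680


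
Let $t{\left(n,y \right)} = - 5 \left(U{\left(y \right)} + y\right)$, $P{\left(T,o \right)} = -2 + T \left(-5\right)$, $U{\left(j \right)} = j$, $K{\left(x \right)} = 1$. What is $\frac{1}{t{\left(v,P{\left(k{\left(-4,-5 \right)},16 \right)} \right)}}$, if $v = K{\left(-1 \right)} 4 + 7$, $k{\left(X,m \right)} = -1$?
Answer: $- \frac{1}{30} \approx -0.033333$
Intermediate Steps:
$P{\left(T,o \right)} = -2 - 5 T$
$v = 11$ ($v = 1 \cdot 4 + 7 = 4 + 7 = 11$)
$t{\left(n,y \right)} = - 10 y$ ($t{\left(n,y \right)} = - 5 \left(y + y\right) = - 5 \cdot 2 y = - 10 y$)
$\frac{1}{t{\left(v,P{\left(k{\left(-4,-5 \right)},16 \right)} \right)}} = \frac{1}{\left(-10\right) \left(-2 - -5\right)} = \frac{1}{\left(-10\right) \left(-2 + 5\right)} = \frac{1}{\left(-10\right) 3} = \frac{1}{-30} = - \frac{1}{30}$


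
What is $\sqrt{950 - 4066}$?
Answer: $2 i \sqrt{779} \approx 55.821 i$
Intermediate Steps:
$\sqrt{950 - 4066} = \sqrt{-3116} = 2 i \sqrt{779}$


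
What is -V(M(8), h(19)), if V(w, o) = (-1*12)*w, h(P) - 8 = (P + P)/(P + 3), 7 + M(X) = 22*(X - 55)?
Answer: -12492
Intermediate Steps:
M(X) = -1217 + 22*X (M(X) = -7 + 22*(X - 55) = -7 + 22*(-55 + X) = -7 + (-1210 + 22*X) = -1217 + 22*X)
h(P) = 8 + 2*P/(3 + P) (h(P) = 8 + (P + P)/(P + 3) = 8 + (2*P)/(3 + P) = 8 + 2*P/(3 + P))
V(w, o) = -12*w
-V(M(8), h(19)) = -(-12)*(-1217 + 22*8) = -(-12)*(-1217 + 176) = -(-12)*(-1041) = -1*12492 = -12492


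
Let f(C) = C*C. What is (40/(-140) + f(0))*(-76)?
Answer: 152/7 ≈ 21.714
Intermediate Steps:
f(C) = C**2
(40/(-140) + f(0))*(-76) = (40/(-140) + 0**2)*(-76) = (40*(-1/140) + 0)*(-76) = (-2/7 + 0)*(-76) = -2/7*(-76) = 152/7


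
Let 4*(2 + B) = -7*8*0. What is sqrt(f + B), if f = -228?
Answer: I*sqrt(230) ≈ 15.166*I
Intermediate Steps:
B = -2 (B = -2 + (-7*8*0)/4 = -2 + (-56*0)/4 = -2 + (1/4)*0 = -2 + 0 = -2)
sqrt(f + B) = sqrt(-228 - 2) = sqrt(-230) = I*sqrt(230)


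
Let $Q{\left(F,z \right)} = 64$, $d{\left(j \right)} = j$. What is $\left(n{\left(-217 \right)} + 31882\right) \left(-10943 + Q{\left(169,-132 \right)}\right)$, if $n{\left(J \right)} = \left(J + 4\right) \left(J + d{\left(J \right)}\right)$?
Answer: $-1352520796$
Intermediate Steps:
$n{\left(J \right)} = 2 J \left(4 + J\right)$ ($n{\left(J \right)} = \left(J + 4\right) \left(J + J\right) = \left(4 + J\right) 2 J = 2 J \left(4 + J\right)$)
$\left(n{\left(-217 \right)} + 31882\right) \left(-10943 + Q{\left(169,-132 \right)}\right) = \left(2 \left(-217\right) \left(4 - 217\right) + 31882\right) \left(-10943 + 64\right) = \left(2 \left(-217\right) \left(-213\right) + 31882\right) \left(-10879\right) = \left(92442 + 31882\right) \left(-10879\right) = 124324 \left(-10879\right) = -1352520796$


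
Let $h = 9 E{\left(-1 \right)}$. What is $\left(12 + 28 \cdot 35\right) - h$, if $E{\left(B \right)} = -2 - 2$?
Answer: $1028$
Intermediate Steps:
$E{\left(B \right)} = -4$
$h = -36$ ($h = 9 \left(-4\right) = -36$)
$\left(12 + 28 \cdot 35\right) - h = \left(12 + 28 \cdot 35\right) - -36 = \left(12 + 980\right) + 36 = 992 + 36 = 1028$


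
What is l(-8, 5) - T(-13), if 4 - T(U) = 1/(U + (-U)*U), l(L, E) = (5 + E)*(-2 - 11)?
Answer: -24389/182 ≈ -134.01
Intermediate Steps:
l(L, E) = -65 - 13*E (l(L, E) = (5 + E)*(-13) = -65 - 13*E)
T(U) = 4 - 1/(U - U²) (T(U) = 4 - 1/(U + (-U)*U) = 4 - 1/(U - U²))
l(-8, 5) - T(-13) = (-65 - 13*5) - (1 - 4*(-13) + 4*(-13)²)/((-13)*(-1 - 13)) = (-65 - 65) - (-1)*(1 + 52 + 4*169)/(13*(-14)) = -130 - (-1)*(-1)*(1 + 52 + 676)/(13*14) = -130 - (-1)*(-1)*729/(13*14) = -130 - 1*729/182 = -130 - 729/182 = -24389/182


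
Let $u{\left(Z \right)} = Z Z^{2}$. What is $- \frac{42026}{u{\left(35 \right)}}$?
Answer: $- \frac{42026}{42875} \approx -0.9802$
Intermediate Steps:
$u{\left(Z \right)} = Z^{3}$
$- \frac{42026}{u{\left(35 \right)}} = - \frac{42026}{35^{3}} = - \frac{42026}{42875}$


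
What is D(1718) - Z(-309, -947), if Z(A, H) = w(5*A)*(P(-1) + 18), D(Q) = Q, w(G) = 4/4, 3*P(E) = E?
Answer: 5101/3 ≈ 1700.3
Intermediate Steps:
P(E) = E/3
w(G) = 1 (w(G) = 4*(1/4) = 1)
Z(A, H) = 53/3 (Z(A, H) = 1*((1/3)*(-1) + 18) = 1*(-1/3 + 18) = 1*(53/3) = 53/3)
D(1718) - Z(-309, -947) = 1718 - 1*53/3 = 1718 - 53/3 = 5101/3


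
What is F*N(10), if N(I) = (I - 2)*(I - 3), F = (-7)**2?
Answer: 2744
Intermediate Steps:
F = 49
N(I) = (-3 + I)*(-2 + I) (N(I) = (-2 + I)*(-3 + I) = (-3 + I)*(-2 + I))
F*N(10) = 49*(6 + 10**2 - 5*10) = 49*(6 + 100 - 50) = 49*56 = 2744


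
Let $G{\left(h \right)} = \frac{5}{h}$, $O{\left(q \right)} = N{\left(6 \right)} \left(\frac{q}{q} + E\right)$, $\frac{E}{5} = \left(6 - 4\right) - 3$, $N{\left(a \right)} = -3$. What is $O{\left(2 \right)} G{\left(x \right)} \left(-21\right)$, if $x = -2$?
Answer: $630$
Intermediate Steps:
$E = -5$ ($E = 5 \left(\left(6 - 4\right) - 3\right) = 5 \left(2 - 3\right) = 5 \left(-1\right) = -5$)
$O{\left(q \right)} = 12$ ($O{\left(q \right)} = - 3 \left(\frac{q}{q} - 5\right) = - 3 \left(1 - 5\right) = \left(-3\right) \left(-4\right) = 12$)
$O{\left(2 \right)} G{\left(x \right)} \left(-21\right) = 12 \frac{5}{-2} \left(-21\right) = 12 \cdot 5 \left(- \frac{1}{2}\right) \left(-21\right) = 12 \left(- \frac{5}{2}\right) \left(-21\right) = \left(-30\right) \left(-21\right) = 630$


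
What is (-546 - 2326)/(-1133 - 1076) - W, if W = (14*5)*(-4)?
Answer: 621392/2209 ≈ 281.30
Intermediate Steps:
W = -280 (W = 70*(-4) = -280)
(-546 - 2326)/(-1133 - 1076) - W = (-546 - 2326)/(-1133 - 1076) - 1*(-280) = -2872/(-2209) + 280 = -2872*(-1/2209) + 280 = 2872/2209 + 280 = 621392/2209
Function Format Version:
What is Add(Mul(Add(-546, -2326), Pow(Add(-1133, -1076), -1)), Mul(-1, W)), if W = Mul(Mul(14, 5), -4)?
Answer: Rational(621392, 2209) ≈ 281.30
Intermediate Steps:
W = -280 (W = Mul(70, -4) = -280)
Add(Mul(Add(-546, -2326), Pow(Add(-1133, -1076), -1)), Mul(-1, W)) = Add(Mul(Add(-546, -2326), Pow(Add(-1133, -1076), -1)), Mul(-1, -280)) = Add(Mul(-2872, Pow(-2209, -1)), 280) = Add(Mul(-2872, Rational(-1, 2209)), 280) = Add(Rational(2872, 2209), 280) = Rational(621392, 2209)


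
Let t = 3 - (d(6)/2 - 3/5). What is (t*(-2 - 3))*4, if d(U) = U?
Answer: -12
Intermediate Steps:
t = 3/5 (t = 3 - (6/2 - 3/5) = 3 - (6*(1/2) - 3*1/5) = 3 - (3 - 3/5) = 3 - 1*12/5 = 3 - 12/5 = 3/5 ≈ 0.60000)
(t*(-2 - 3))*4 = (3*(-2 - 3)/5)*4 = ((3/5)*(-5))*4 = -3*4 = -12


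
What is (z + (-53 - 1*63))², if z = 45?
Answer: 5041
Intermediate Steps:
(z + (-53 - 1*63))² = (45 + (-53 - 1*63))² = (45 + (-53 - 63))² = (45 - 116)² = (-71)² = 5041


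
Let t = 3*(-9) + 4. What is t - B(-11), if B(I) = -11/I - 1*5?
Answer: -19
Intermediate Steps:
B(I) = -5 - 11/I (B(I) = -11/I - 5 = -5 - 11/I)
t = -23 (t = -27 + 4 = -23)
t - B(-11) = -23 - (-5 - 11/(-11)) = -23 - (-5 - 11*(-1/11)) = -23 - (-5 + 1) = -23 - 1*(-4) = -23 + 4 = -19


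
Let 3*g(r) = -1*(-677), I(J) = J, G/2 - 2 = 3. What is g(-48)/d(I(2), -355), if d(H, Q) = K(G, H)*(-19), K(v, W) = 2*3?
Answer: -677/342 ≈ -1.9795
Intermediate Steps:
G = 10 (G = 4 + 2*3 = 4 + 6 = 10)
K(v, W) = 6
d(H, Q) = -114 (d(H, Q) = 6*(-19) = -114)
g(r) = 677/3 (g(r) = (-1*(-677))/3 = (⅓)*677 = 677/3)
g(-48)/d(I(2), -355) = (677/3)/(-114) = (677/3)*(-1/114) = -677/342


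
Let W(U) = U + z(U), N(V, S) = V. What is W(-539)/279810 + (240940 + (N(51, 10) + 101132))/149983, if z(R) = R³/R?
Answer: 69610903468/20983371615 ≈ 3.3174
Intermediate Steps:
z(R) = R²
W(U) = U + U²
W(-539)/279810 + (240940 + (N(51, 10) + 101132))/149983 = -539*(1 - 539)/279810 + (240940 + (51 + 101132))/149983 = -539*(-538)*(1/279810) + (240940 + 101183)*(1/149983) = 289982*(1/279810) + 342123*(1/149983) = 144991/139905 + 342123/149983 = 69610903468/20983371615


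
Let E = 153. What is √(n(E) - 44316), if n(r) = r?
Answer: 3*I*√4907 ≈ 210.15*I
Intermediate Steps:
√(n(E) - 44316) = √(153 - 44316) = √(-44163) = 3*I*√4907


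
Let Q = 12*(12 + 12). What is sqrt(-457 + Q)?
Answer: 13*I ≈ 13.0*I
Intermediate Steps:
Q = 288 (Q = 12*24 = 288)
sqrt(-457 + Q) = sqrt(-457 + 288) = sqrt(-169) = 13*I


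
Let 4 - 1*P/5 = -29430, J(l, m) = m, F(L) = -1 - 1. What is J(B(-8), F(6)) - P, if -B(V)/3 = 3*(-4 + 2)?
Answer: -147172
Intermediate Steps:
B(V) = 18 (B(V) = -9*(-4 + 2) = -9*(-2) = -3*(-6) = 18)
F(L) = -2
P = 147170 (P = 20 - 5*(-29430) = 20 + 147150 = 147170)
J(B(-8), F(6)) - P = -2 - 1*147170 = -2 - 147170 = -147172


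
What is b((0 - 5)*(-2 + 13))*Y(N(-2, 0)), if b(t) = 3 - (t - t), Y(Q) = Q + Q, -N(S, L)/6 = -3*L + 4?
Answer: -144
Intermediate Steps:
N(S, L) = -24 + 18*L (N(S, L) = -6*(-3*L + 4) = -6*(4 - 3*L) = -24 + 18*L)
Y(Q) = 2*Q
b(t) = 3 (b(t) = 3 - 1*0 = 3 + 0 = 3)
b((0 - 5)*(-2 + 13))*Y(N(-2, 0)) = 3*(2*(-24 + 18*0)) = 3*(2*(-24 + 0)) = 3*(2*(-24)) = 3*(-48) = -144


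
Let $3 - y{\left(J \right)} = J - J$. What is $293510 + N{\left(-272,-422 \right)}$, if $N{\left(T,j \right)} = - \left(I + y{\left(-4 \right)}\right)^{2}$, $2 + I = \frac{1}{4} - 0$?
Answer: $\frac{4696135}{16} \approx 2.9351 \cdot 10^{5}$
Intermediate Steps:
$y{\left(J \right)} = 3$ ($y{\left(J \right)} = 3 - \left(J - J\right) = 3 - 0 = 3 + 0 = 3$)
$I = - \frac{7}{4}$ ($I = -2 + \left(\frac{1}{4} - 0\right) = -2 + \left(\frac{1}{4} + 0\right) = -2 + \frac{1}{4} = - \frac{7}{4} \approx -1.75$)
$N{\left(T,j \right)} = - \frac{25}{16}$ ($N{\left(T,j \right)} = - \left(- \frac{7}{4} + 3\right)^{2} = - \left(\frac{5}{4}\right)^{2} = \left(-1\right) \frac{25}{16} = - \frac{25}{16}$)
$293510 + N{\left(-272,-422 \right)} = 293510 - \frac{25}{16} = \frac{4696135}{16}$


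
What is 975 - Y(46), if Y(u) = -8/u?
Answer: 22429/23 ≈ 975.17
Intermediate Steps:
975 - Y(46) = 975 - (-8)/46 = 975 - 1*(-4/23) = 975 + 4/23 = 22429/23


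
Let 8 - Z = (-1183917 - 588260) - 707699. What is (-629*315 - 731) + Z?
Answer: 2281018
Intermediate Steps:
Z = 2479884 (Z = 8 - ((-1183917 - 588260) - 707699) = 8 - (-1772177 - 707699) = 8 - 1*(-2479876) = 8 + 2479876 = 2479884)
(-629*315 - 731) + Z = (-629*315 - 731) + 2479884 = (-198135 - 731) + 2479884 = -198866 + 2479884 = 2281018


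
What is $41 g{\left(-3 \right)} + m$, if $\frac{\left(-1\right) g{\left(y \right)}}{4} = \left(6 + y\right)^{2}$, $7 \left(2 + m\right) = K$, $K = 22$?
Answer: $- \frac{10324}{7} \approx -1474.9$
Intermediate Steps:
$m = \frac{8}{7}$ ($m = -2 + \frac{1}{7} \cdot 22 = -2 + \frac{22}{7} = \frac{8}{7} \approx 1.1429$)
$g{\left(y \right)} = - 4 \left(6 + y\right)^{2}$
$41 g{\left(-3 \right)} + m = 41 \left(- 4 \left(6 - 3\right)^{2}\right) + \frac{8}{7} = 41 \left(- 4 \cdot 3^{2}\right) + \frac{8}{7} = 41 \left(\left(-4\right) 9\right) + \frac{8}{7} = 41 \left(-36\right) + \frac{8}{7} = -1476 + \frac{8}{7} = - \frac{10324}{7}$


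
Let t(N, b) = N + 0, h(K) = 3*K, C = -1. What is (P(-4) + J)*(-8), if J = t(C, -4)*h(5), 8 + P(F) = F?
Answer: 216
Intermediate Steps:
P(F) = -8 + F
t(N, b) = N
J = -15 (J = -3*5 = -1*15 = -15)
(P(-4) + J)*(-8) = ((-8 - 4) - 15)*(-8) = (-12 - 15)*(-8) = -27*(-8) = 216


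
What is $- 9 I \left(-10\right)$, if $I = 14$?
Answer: $1260$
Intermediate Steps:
$- 9 I \left(-10\right) = \left(-9\right) 14 \left(-10\right) = \left(-126\right) \left(-10\right) = 1260$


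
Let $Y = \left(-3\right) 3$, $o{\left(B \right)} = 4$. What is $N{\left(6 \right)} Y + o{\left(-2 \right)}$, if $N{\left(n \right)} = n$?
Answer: $-50$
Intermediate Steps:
$Y = -9$
$N{\left(6 \right)} Y + o{\left(-2 \right)} = 6 \left(-9\right) + 4 = -54 + 4 = -50$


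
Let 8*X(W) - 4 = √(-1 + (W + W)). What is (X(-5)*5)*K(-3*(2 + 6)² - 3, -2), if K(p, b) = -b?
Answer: 5 + 5*I*√11/4 ≈ 5.0 + 4.1458*I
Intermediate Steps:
X(W) = ½ + √(-1 + 2*W)/8 (X(W) = ½ + √(-1 + (W + W))/8 = ½ + √(-1 + 2*W)/8)
(X(-5)*5)*K(-3*(2 + 6)² - 3, -2) = ((½ + √(-1 + 2*(-5))/8)*5)*(-1*(-2)) = ((½ + √(-1 - 10)/8)*5)*2 = ((½ + √(-11)/8)*5)*2 = ((½ + (I*√11)/8)*5)*2 = ((½ + I*√11/8)*5)*2 = (5/2 + 5*I*√11/8)*2 = 5 + 5*I*√11/4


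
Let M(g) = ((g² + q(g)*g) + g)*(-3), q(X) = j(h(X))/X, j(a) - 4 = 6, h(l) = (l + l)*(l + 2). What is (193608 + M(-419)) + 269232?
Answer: -62616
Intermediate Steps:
h(l) = 2*l*(2 + l) (h(l) = (2*l)*(2 + l) = 2*l*(2 + l))
j(a) = 10 (j(a) = 4 + 6 = 10)
q(X) = 10/X
M(g) = -30 - 3*g - 3*g² (M(g) = ((g² + (10/g)*g) + g)*(-3) = ((g² + 10) + g)*(-3) = ((10 + g²) + g)*(-3) = (10 + g + g²)*(-3) = -30 - 3*g - 3*g²)
(193608 + M(-419)) + 269232 = (193608 + (-30 - 3*(-419)*(1 - 419))) + 269232 = (193608 + (-30 - 3*(-419)*(-418))) + 269232 = (193608 + (-30 - 525426)) + 269232 = (193608 - 525456) + 269232 = -331848 + 269232 = -62616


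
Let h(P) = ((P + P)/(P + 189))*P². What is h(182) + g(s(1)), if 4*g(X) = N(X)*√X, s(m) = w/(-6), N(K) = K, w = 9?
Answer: 1722448/53 - 3*I*√6/16 ≈ 32499.0 - 0.45928*I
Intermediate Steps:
s(m) = -3/2 (s(m) = 9/(-6) = 9*(-⅙) = -3/2)
g(X) = X^(3/2)/4 (g(X) = (X*√X)/4 = X^(3/2)/4)
h(P) = 2*P³/(189 + P) (h(P) = ((2*P)/(189 + P))*P² = (2*P/(189 + P))*P² = 2*P³/(189 + P))
h(182) + g(s(1)) = 2*182³/(189 + 182) + (-3/2)^(3/2)/4 = 2*6028568/371 + (-3*I*√6/4)/4 = 2*6028568*(1/371) - 3*I*√6/16 = 1722448/53 - 3*I*√6/16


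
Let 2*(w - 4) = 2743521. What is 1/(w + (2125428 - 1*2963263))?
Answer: 2/1067859 ≈ 1.8729e-6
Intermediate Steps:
w = 2743529/2 (w = 4 + (½)*2743521 = 4 + 2743521/2 = 2743529/2 ≈ 1.3718e+6)
1/(w + (2125428 - 1*2963263)) = 1/(2743529/2 + (2125428 - 1*2963263)) = 1/(2743529/2 + (2125428 - 2963263)) = 1/(2743529/2 - 837835) = 1/(1067859/2) = 2/1067859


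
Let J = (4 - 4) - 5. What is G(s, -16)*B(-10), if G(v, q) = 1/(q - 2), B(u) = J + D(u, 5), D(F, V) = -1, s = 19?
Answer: ⅓ ≈ 0.33333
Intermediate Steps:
J = -5 (J = 0 - 5 = -5)
B(u) = -6 (B(u) = -5 - 1 = -6)
G(v, q) = 1/(-2 + q)
G(s, -16)*B(-10) = -6/(-2 - 16) = -6/(-18) = -1/18*(-6) = ⅓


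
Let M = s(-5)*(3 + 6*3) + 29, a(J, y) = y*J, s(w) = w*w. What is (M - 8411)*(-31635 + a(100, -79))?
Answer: 310626495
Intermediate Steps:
s(w) = w**2
a(J, y) = J*y
M = 554 (M = (-5)**2*(3 + 6*3) + 29 = 25*(3 + 18) + 29 = 25*21 + 29 = 525 + 29 = 554)
(M - 8411)*(-31635 + a(100, -79)) = (554 - 8411)*(-31635 + 100*(-79)) = -7857*(-31635 - 7900) = -7857*(-39535) = 310626495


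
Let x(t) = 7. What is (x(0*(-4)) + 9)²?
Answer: 256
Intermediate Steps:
(x(0*(-4)) + 9)² = (7 + 9)² = 16² = 256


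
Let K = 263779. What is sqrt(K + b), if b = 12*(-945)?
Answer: sqrt(252439) ≈ 502.43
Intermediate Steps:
b = -11340
sqrt(K + b) = sqrt(263779 - 11340) = sqrt(252439)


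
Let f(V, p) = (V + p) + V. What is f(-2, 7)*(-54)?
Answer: -162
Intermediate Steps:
f(V, p) = p + 2*V
f(-2, 7)*(-54) = (7 + 2*(-2))*(-54) = (7 - 4)*(-54) = 3*(-54) = -162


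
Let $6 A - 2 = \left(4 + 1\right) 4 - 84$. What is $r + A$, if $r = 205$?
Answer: $\frac{584}{3} \approx 194.67$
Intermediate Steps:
$A = - \frac{31}{3}$ ($A = \frac{1}{3} + \frac{\left(4 + 1\right) 4 - 84}{6} = \frac{1}{3} + \frac{5 \cdot 4 - 84}{6} = \frac{1}{3} + \frac{20 - 84}{6} = \frac{1}{3} + \frac{1}{6} \left(-64\right) = \frac{1}{3} - \frac{32}{3} = - \frac{31}{3} \approx -10.333$)
$r + A = 205 - \frac{31}{3} = \frac{584}{3}$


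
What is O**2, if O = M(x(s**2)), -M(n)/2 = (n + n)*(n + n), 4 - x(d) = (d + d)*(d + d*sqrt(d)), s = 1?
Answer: 0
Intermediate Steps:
x(d) = 4 - 2*d*(d + d**(3/2)) (x(d) = 4 - (d + d)*(d + d*sqrt(d)) = 4 - 2*d*(d + d**(3/2)))
M(n) = -8*n**2 (M(n) = -2*(n + n)*(n + n) = -2*2*n*2*n = -8*n**2)
O = 0 (O = -8*(4 - 2*(1**2)**2 - 2*(1**2)**(5/2))**2 = -8*(4 - 2*1**2 - 2*1**(5/2))**2 = -8*(4 - 2*1 - 2*1)**2 = -8*(4 - 2 - 2)**2 = -8*0**2 = -8*0 = 0)
O**2 = 0**2 = 0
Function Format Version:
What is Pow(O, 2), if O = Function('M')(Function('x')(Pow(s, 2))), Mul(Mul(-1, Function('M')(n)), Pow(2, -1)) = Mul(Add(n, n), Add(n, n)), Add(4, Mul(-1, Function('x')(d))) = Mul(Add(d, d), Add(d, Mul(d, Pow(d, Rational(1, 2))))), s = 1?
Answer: 0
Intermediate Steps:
Function('x')(d) = Add(4, Mul(-2, d, Add(d, Pow(d, Rational(3, 2))))) (Function('x')(d) = Add(4, Mul(-1, Mul(Add(d, d), Add(d, Mul(d, Pow(d, Rational(1, 2))))))) = Add(4, Mul(-1, Mul(Mul(2, d), Add(d, Pow(d, Rational(3, 2)))))) = Add(4, Mul(-1, Mul(2, d, Add(d, Pow(d, Rational(3, 2)))))) = Add(4, Mul(-2, d, Add(d, Pow(d, Rational(3, 2))))))
Function('M')(n) = Mul(-8, Pow(n, 2)) (Function('M')(n) = Mul(-2, Mul(Add(n, n), Add(n, n))) = Mul(-2, Mul(Mul(2, n), Mul(2, n))) = Mul(-2, Mul(4, Pow(n, 2))) = Mul(-8, Pow(n, 2)))
O = 0 (O = Mul(-8, Pow(Add(4, Mul(-2, Pow(Pow(1, 2), 2)), Mul(-2, Pow(Pow(1, 2), Rational(5, 2)))), 2)) = Mul(-8, Pow(Add(4, Mul(-2, Pow(1, 2)), Mul(-2, Pow(1, Rational(5, 2)))), 2)) = Mul(-8, Pow(Add(4, Mul(-2, 1), Mul(-2, 1)), 2)) = Mul(-8, Pow(Add(4, -2, -2), 2)) = Mul(-8, Pow(0, 2)) = Mul(-8, 0) = 0)
Pow(O, 2) = Pow(0, 2) = 0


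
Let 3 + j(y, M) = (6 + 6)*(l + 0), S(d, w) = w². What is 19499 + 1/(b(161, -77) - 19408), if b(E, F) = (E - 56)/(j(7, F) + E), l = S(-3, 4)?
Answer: 3784307413/194077 ≈ 19499.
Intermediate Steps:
l = 16 (l = 4² = 16)
j(y, M) = 189 (j(y, M) = -3 + (6 + 6)*(16 + 0) = -3 + 12*16 = -3 + 192 = 189)
b(E, F) = (-56 + E)/(189 + E) (b(E, F) = (E - 56)/(189 + E) = (-56 + E)/(189 + E))
19499 + 1/(b(161, -77) - 19408) = 19499 + 1/((-56 + 161)/(189 + 161) - 19408) = 19499 + 1/(105/350 - 19408) = 19499 + 1/((1/350)*105 - 19408) = 19499 + 1/(3/10 - 19408) = 19499 + 1/(-194077/10) = 19499 - 10/194077 = 3784307413/194077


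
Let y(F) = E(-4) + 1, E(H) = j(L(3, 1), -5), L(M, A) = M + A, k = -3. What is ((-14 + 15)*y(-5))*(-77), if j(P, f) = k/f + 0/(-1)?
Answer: -616/5 ≈ -123.20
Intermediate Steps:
L(M, A) = A + M
j(P, f) = -3/f (j(P, f) = -3/f + 0/(-1) = -3/f + 0*(-1) = -3/f + 0 = -3/f)
E(H) = ⅗ (E(H) = -3/(-5) = -3*(-⅕) = ⅗)
y(F) = 8/5 (y(F) = ⅗ + 1 = 8/5)
((-14 + 15)*y(-5))*(-77) = ((-14 + 15)*(8/5))*(-77) = (1*(8/5))*(-77) = (8/5)*(-77) = -616/5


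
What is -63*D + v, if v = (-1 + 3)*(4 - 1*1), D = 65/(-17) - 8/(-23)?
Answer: 87963/391 ≈ 224.97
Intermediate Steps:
D = -1359/391 (D = 65*(-1/17) - 8*(-1/23) = -65/17 + 8/23 = -1359/391 ≈ -3.4757)
v = 6 (v = 2*(4 - 1) = 2*3 = 6)
-63*D + v = -63*(-1359/391) + 6 = 85617/391 + 6 = 87963/391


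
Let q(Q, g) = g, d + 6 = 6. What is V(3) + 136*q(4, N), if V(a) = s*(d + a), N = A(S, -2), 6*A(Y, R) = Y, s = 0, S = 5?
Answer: 340/3 ≈ 113.33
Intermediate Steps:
d = 0 (d = -6 + 6 = 0)
A(Y, R) = Y/6
N = ⅚ (N = (⅙)*5 = ⅚ ≈ 0.83333)
V(a) = 0 (V(a) = 0*(0 + a) = 0*a = 0)
V(3) + 136*q(4, N) = 0 + 136*(⅚) = 0 + 340/3 = 340/3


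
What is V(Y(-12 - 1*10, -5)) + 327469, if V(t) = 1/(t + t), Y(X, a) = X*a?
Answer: 72043181/220 ≈ 3.2747e+5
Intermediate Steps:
V(t) = 1/(2*t)
V(Y(-12 - 1*10, -5)) + 327469 = 1/(2*(((-12 - 1*10)*(-5)))) + 327469 = 1/(2*(((-12 - 10)*(-5)))) + 327469 = 1/(2*((-22*(-5)))) + 327469 = (½)/110 + 327469 = (½)*(1/110) + 327469 = 1/220 + 327469 = 72043181/220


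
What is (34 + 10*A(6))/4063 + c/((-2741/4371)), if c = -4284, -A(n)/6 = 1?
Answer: 76081082666/11136683 ≈ 6831.6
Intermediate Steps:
A(n) = -6 (A(n) = -6*1 = -6)
(34 + 10*A(6))/4063 + c/((-2741/4371)) = (34 + 10*(-6))/4063 - 4284/((-2741/4371)) = (34 - 60)*(1/4063) - 4284/((-2741*1/4371)) = -26*1/4063 - 4284/(-2741/4371) = -26/4063 - 4284*(-4371/2741) = -26/4063 + 18725364/2741 = 76081082666/11136683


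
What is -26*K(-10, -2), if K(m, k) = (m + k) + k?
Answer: 364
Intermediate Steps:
K(m, k) = m + 2*k (K(m, k) = (k + m) + k = m + 2*k)
-26*K(-10, -2) = -26*(-10 + 2*(-2)) = -26*(-10 - 4) = -26*(-14) = 364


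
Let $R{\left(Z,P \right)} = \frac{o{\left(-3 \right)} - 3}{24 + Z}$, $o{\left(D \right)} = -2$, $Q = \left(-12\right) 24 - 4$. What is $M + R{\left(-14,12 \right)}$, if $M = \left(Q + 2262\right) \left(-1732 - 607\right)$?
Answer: $- \frac{9215661}{2} \approx -4.6078 \cdot 10^{6}$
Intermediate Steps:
$Q = -292$ ($Q = -288 - 4 = -292$)
$M = -4607830$ ($M = \left(-292 + 2262\right) \left(-1732 - 607\right) = 1970 \left(-2339\right) = -4607830$)
$R{\left(Z,P \right)} = - \frac{5}{24 + Z}$ ($R{\left(Z,P \right)} = \frac{-2 - 3}{24 + Z} = - \frac{5}{24 + Z}$)
$M + R{\left(-14,12 \right)} = -4607830 - \frac{5}{24 - 14} = -4607830 - \frac{5}{10} = -4607830 - \frac{1}{2} = - \frac{9215661}{2}$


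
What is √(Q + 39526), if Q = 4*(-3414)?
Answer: √25870 ≈ 160.84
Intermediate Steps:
Q = -13656
√(Q + 39526) = √(-13656 + 39526) = √25870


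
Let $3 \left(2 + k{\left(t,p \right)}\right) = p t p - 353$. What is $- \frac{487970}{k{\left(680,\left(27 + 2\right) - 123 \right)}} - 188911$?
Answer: $- \frac{54047695721}{286101} \approx -1.8891 \cdot 10^{5}$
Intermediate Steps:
$k{\left(t,p \right)} = - \frac{359}{3} + \frac{t p^{2}}{3}$ ($k{\left(t,p \right)} = -2 + \frac{p t p - 353}{3} = -2 + \frac{t p^{2} - 353}{3} = -2 + \frac{-353 + t p^{2}}{3} = -2 + \left(- \frac{353}{3} + \frac{t p^{2}}{3}\right) = - \frac{359}{3} + \frac{t p^{2}}{3}$)
$- \frac{487970}{k{\left(680,\left(27 + 2\right) - 123 \right)}} - 188911 = - \frac{487970}{- \frac{359}{3} + \frac{1}{3} \cdot 680 \left(\left(27 + 2\right) - 123\right)^{2}} - 188911 = - \frac{487970}{- \frac{359}{3} + \frac{1}{3} \cdot 680 \left(29 - 123\right)^{2}} - 188911 = - \frac{487970}{- \frac{359}{3} + \frac{1}{3} \cdot 680 \left(-94\right)^{2}} - 188911 = - \frac{487970}{- \frac{359}{3} + \frac{1}{3} \cdot 680 \cdot 8836} - 188911 = - \frac{487970}{- \frac{359}{3} + \frac{6008480}{3}} - 188911 = - \frac{487970}{2002707} - 188911 = \left(-487970\right) \frac{1}{2002707} - 188911 = - \frac{69710}{286101} - 188911 = - \frac{54047695721}{286101}$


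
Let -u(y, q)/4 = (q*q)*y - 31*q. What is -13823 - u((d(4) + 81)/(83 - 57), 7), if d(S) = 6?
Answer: -182457/13 ≈ -14035.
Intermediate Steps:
u(y, q) = 124*q - 4*y*q² (u(y, q) = -4*((q*q)*y - 31*q) = -4*(q²*y - 31*q) = -4*(y*q² - 31*q) = -4*(-31*q + y*q²) = 124*q - 4*y*q²)
-13823 - u((d(4) + 81)/(83 - 57), 7) = -13823 - 4*7*(31 - 1*7*(6 + 81)/(83 - 57)) = -13823 - 4*7*(31 - 1*7*87/26) = -13823 - 4*7*(31 - 609/26) = -13823 - 4*7*197/26 = -13823 - 1*2758/13 = -13823 - 2758/13 = -182457/13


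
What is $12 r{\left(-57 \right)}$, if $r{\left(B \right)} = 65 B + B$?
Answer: $-45144$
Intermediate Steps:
$r{\left(B \right)} = 66 B$
$12 r{\left(-57 \right)} = 12 \cdot 66 \left(-57\right) = 12 \left(-3762\right) = -45144$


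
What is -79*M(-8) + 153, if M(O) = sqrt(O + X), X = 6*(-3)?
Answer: 153 - 79*I*sqrt(26) ≈ 153.0 - 402.82*I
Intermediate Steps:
X = -18
M(O) = sqrt(-18 + O) (M(O) = sqrt(O - 18) = sqrt(-18 + O))
-79*M(-8) + 153 = -79*sqrt(-18 - 8) + 153 = -79*I*sqrt(26) + 153 = 153 - 79*I*sqrt(26)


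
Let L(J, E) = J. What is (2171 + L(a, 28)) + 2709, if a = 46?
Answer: 4926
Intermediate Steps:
(2171 + L(a, 28)) + 2709 = (2171 + 46) + 2709 = 2217 + 2709 = 4926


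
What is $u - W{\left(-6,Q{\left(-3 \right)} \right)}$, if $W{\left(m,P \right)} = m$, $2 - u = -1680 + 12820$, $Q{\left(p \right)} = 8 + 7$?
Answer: $-11132$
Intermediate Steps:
$Q{\left(p \right)} = 15$
$u = -11138$ ($u = 2 - \left(-1680 + 12820\right) = 2 - 11140 = -11138$)
$u - W{\left(-6,Q{\left(-3 \right)} \right)} = -11138 - -6 = -11138 + 6 = -11132$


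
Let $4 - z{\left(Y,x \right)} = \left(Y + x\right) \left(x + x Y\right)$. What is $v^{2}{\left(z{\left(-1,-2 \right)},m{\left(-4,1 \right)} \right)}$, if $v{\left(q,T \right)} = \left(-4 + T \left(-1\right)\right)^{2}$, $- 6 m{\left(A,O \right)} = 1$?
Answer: $\frac{279841}{1296} \approx 215.93$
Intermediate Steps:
$m{\left(A,O \right)} = - \frac{1}{6}$ ($m{\left(A,O \right)} = \left(- \frac{1}{6}\right) 1 = - \frac{1}{6}$)
$z{\left(Y,x \right)} = 4 - \left(Y + x\right) \left(x + Y x\right)$ ($z{\left(Y,x \right)} = 4 - \left(Y + x\right) \left(x + x Y\right) = 4 - \left(Y + x\right) \left(x + Y x\right)$)
$v{\left(q,T \right)} = \left(-4 - T\right)^{2}$
$v^{2}{\left(z{\left(-1,-2 \right)},m{\left(-4,1 \right)} \right)} = \left(\left(4 - \frac{1}{6}\right)^{2}\right)^{2} = \left(\left(\frac{23}{6}\right)^{2}\right)^{2} = \left(\frac{529}{36}\right)^{2} = \frac{279841}{1296}$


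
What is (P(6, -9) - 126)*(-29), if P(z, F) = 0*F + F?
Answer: 3915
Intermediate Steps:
P(z, F) = F (P(z, F) = 0 + F = F)
(P(6, -9) - 126)*(-29) = (-9 - 126)*(-29) = -135*(-29) = 3915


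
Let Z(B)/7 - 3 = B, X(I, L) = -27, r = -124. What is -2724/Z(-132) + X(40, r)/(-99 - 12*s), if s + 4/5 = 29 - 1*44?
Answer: 123563/45451 ≈ 2.7186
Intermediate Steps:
Z(B) = 21 + 7*B
s = -79/5 (s = -⅘ + (29 - 1*44) = -⅘ + (29 - 44) = -⅘ - 15 = -79/5 ≈ -15.800)
-2724/Z(-132) + X(40, r)/(-99 - 12*s) = -2724/(21 + 7*(-132)) - 27/(-99 - 12*(-79/5)) = -2724/(21 - 924) - 27/(-99 + 948/5) = -2724/(-903) - 27/453/5 = -2724*(-1/903) - 27*5/453 = 908/301 - 45/151 = 123563/45451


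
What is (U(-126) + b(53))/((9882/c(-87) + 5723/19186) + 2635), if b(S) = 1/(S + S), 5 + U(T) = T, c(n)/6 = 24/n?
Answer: 10052740/255947127 ≈ 0.039277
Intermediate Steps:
c(n) = 144/n (c(n) = 6*(24/n) = 144/n)
U(T) = -5 + T
b(S) = 1/(2*S)
(U(-126) + b(53))/((9882/c(-87) + 5723/19186) + 2635) = ((-5 - 126) + (½)/53)/((9882/((144/(-87))) + 5723/19186) + 2635) = (-131 + (½)*(1/53))/((9882/((144*(-1/87))) + 5723*(1/19186)) + 2635) = (-131 + 1/106)/((9882/(-48/29) + 5723/19186) + 2635) = -13885/(106*((9882*(-29/48) + 5723/19186) + 2635)) = -13885/(106*((-47763/8 + 5723/19186) + 2635)) = -13885/(106*(-458167567/76744 + 2635)) = -13885/(106*(-255947127/76744)) = -13885/106*(-76744/255947127) = 10052740/255947127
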